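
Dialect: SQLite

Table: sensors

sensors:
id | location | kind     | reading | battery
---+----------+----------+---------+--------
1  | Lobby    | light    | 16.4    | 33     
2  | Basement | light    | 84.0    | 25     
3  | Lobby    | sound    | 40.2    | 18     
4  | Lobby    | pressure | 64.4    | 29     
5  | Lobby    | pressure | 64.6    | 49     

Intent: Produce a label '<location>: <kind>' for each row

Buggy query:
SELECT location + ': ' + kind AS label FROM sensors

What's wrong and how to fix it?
Bug: SQLite uses || for string concatenation; + coerces text to numbers (yielding 0)

Fix: Replace + with || to concatenate text

Corrected query:
SELECT location || ': ' || kind AS label FROM sensors

Result:
label          
---------------
Lobby: light   
Basement: light
Lobby: sound   
Lobby: pressure
Lobby: pressure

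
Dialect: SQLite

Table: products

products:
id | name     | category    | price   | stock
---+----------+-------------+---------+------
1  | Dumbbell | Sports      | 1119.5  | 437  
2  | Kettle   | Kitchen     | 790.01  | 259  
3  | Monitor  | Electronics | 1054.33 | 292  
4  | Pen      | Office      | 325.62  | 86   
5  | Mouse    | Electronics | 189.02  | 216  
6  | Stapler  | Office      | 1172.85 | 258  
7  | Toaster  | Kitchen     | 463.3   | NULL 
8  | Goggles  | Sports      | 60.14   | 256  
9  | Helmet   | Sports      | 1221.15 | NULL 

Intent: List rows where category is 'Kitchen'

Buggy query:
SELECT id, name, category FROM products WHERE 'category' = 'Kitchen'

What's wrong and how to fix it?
Bug: 'category' in single quotes is a string literal, not the column; the comparison is literal-vs-literal and never true

Fix: Remove the quotes around the column name (or use double quotes for an identifier)

Corrected query:
SELECT id, name, category FROM products WHERE category = 'Kitchen'

Result:
id | name    | category
---+---------+---------
2  | Kettle  | Kitchen 
7  | Toaster | Kitchen 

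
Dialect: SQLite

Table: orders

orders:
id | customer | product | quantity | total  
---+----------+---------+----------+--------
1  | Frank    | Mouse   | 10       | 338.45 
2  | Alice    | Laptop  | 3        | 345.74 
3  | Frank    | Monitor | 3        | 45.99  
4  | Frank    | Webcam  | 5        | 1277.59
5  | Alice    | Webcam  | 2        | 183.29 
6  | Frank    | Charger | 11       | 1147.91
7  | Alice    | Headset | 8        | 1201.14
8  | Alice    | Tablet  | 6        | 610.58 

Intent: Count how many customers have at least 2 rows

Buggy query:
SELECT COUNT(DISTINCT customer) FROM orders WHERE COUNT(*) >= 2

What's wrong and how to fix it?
Bug: WHERE filters individual rows, not groups, so a group-level COUNT is invalid there

Fix: Group first with HAVING COUNT(*) >= 2, then COUNT the resulting groups

Corrected query:
SELECT COUNT(*) FROM (SELECT customer FROM orders GROUP BY customer HAVING COUNT(*) >= 2)

Result:
COUNT(*)
--------
2       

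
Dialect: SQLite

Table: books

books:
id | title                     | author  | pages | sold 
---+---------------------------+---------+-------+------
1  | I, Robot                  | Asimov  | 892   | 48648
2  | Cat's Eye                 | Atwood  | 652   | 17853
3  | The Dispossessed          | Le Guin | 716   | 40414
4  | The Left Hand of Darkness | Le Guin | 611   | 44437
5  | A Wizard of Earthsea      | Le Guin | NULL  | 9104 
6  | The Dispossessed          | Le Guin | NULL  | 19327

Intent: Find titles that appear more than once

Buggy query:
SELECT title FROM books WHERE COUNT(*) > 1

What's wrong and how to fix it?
Bug: COUNT(*) is an aggregate and cannot be used in WHERE

Fix: GROUP BY title, then filter groups with HAVING COUNT(*) > 1

Corrected query:
SELECT title FROM books GROUP BY title HAVING COUNT(*) > 1

Result:
title           
----------------
The Dispossessed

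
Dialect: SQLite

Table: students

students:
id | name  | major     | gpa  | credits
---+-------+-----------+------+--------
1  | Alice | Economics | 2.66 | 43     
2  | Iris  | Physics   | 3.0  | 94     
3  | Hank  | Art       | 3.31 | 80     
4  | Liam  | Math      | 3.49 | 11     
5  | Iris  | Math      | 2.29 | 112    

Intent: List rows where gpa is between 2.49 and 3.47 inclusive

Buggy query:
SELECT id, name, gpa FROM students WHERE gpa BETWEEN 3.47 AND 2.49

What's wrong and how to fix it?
Bug: The bounds are reversed; BETWEEN a AND b requires a <= b to match anything

Fix: Swap the bounds so the smaller value comes first

Corrected query:
SELECT id, name, gpa FROM students WHERE gpa BETWEEN 2.49 AND 3.47

Result:
id | name  | gpa 
---+-------+-----
1  | Alice | 2.66
2  | Iris  | 3   
3  | Hank  | 3.31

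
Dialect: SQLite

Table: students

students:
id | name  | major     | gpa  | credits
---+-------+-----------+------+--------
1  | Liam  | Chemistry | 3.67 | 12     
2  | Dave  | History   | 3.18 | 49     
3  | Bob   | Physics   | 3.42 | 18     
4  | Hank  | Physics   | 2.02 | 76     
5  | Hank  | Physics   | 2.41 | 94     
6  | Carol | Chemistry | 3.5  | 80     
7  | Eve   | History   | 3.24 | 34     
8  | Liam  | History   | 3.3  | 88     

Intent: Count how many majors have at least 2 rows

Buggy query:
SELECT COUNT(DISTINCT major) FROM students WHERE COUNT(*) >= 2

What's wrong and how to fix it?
Bug: COUNT(*) cannot appear in WHERE; the per-group count doesn't exist yet

Fix: Use a subquery that GROUPs and filters with HAVING, then count its rows

Corrected query:
SELECT COUNT(*) FROM (SELECT major FROM students GROUP BY major HAVING COUNT(*) >= 2)

Result:
COUNT(*)
--------
3       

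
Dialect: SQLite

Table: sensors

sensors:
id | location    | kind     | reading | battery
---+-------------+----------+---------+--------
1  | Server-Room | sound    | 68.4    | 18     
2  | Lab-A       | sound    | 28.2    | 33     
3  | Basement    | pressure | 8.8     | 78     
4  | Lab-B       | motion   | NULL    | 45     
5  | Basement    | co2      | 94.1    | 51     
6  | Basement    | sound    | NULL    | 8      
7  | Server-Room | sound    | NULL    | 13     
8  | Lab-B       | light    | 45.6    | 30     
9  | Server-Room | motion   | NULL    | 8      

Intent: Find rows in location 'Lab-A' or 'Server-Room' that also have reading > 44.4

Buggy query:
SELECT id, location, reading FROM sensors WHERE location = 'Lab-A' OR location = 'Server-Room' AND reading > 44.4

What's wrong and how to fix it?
Bug: Without parentheses, AND is evaluated before OR, so the reading filter only applies to the 'Server-Room' branch

Fix: Group the OR with parentheses (or use IN), then AND the threshold

Corrected query:
SELECT id, location, reading FROM sensors WHERE (location = 'Lab-A' OR location = 'Server-Room') AND reading > 44.4

Result:
id | location    | reading
---+-------------+--------
1  | Server-Room | 68.4   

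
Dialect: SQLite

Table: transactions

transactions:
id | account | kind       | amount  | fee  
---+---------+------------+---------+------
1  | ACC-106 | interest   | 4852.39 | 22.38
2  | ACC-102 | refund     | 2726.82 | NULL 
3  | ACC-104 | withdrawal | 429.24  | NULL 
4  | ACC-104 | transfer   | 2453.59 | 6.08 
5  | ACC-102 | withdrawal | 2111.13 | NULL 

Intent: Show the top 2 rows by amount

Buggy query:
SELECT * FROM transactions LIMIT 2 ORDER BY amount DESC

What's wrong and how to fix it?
Bug: ORDER BY cannot follow LIMIT; LIMIT is the final clause

Fix: Swap the clauses: ORDER BY first, then LIMIT

Corrected query:
SELECT * FROM transactions ORDER BY amount DESC LIMIT 2

Result:
id | account | kind     | amount  | fee  
---+---------+----------+---------+------
1  | ACC-106 | interest | 4852.39 | 22.38
2  | ACC-102 | refund   | 2726.82 | NULL 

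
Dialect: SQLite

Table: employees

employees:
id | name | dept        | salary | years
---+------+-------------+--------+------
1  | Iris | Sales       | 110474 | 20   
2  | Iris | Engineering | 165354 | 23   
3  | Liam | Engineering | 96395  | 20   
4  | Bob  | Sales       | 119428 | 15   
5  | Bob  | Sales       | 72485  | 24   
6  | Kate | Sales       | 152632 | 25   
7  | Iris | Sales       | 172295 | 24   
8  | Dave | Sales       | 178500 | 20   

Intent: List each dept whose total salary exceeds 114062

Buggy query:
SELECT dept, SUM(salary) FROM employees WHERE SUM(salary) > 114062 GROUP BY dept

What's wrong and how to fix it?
Bug: Aggregate functions cannot appear in a WHERE clause

Fix: Use HAVING (which filters groups after aggregation) instead of WHERE

Corrected query:
SELECT dept, SUM(salary) FROM employees GROUP BY dept HAVING SUM(salary) > 114062

Result:
dept        | SUM(salary)
------------+------------
Engineering | 261749     
Sales       | 805814     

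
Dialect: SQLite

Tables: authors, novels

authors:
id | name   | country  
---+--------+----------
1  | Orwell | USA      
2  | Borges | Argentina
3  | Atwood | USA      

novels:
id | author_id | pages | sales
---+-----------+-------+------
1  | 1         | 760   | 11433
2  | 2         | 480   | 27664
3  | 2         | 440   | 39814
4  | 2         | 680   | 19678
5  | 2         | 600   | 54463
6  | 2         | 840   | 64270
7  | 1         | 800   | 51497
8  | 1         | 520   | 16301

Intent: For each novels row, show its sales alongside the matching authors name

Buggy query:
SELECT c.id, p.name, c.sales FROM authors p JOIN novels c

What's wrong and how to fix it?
Bug: Missing join condition: each novels row is matched to all authors rows instead of just its own

Fix: Add ON c.author_id = p.id to the JOIN

Corrected query:
SELECT c.id, p.name, c.sales FROM authors p JOIN novels c ON c.author_id = p.id

Result:
id | name   | sales
---+--------+------
1  | Orwell | 11433
2  | Borges | 27664
3  | Borges | 39814
4  | Borges | 19678
5  | Borges | 54463
6  | Borges | 64270
7  | Orwell | 51497
8  | Orwell | 16301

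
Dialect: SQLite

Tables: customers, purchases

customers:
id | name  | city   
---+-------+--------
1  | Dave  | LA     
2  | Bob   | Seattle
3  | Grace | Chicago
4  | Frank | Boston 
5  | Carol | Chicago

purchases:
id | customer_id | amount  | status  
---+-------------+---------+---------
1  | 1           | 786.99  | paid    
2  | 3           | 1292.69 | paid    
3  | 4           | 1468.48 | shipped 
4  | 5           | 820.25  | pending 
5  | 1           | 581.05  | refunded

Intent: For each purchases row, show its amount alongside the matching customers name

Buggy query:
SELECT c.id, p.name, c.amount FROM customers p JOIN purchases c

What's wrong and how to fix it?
Bug: Missing join condition: each purchases row is matched to all customers rows instead of just its own

Fix: Add ON c.customer_id = p.id to the JOIN

Corrected query:
SELECT c.id, p.name, c.amount FROM customers p JOIN purchases c ON c.customer_id = p.id

Result:
id | name  | amount 
---+-------+--------
1  | Dave  | 786.99 
2  | Grace | 1292.69
3  | Frank | 1468.48
4  | Carol | 820.25 
5  | Dave  | 581.05 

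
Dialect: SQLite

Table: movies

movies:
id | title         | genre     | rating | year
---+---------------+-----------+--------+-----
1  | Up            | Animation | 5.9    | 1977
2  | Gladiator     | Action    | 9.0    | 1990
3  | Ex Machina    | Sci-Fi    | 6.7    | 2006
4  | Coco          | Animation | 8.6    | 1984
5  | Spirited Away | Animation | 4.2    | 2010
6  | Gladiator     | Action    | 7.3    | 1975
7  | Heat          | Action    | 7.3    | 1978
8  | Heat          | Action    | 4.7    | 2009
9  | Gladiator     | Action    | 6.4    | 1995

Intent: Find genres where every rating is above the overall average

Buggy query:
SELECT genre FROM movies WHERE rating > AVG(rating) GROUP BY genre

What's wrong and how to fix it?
Bug: AVG() is an aggregate; it can't sit directly in WHERE

Fix: Compute the overall average in a scalar subquery and compare each group's MIN against it in HAVING

Corrected query:
SELECT genre FROM movies GROUP BY genre HAVING MIN(rating) > (SELECT AVG(rating) FROM movies)

Result:
genre 
------
Sci-Fi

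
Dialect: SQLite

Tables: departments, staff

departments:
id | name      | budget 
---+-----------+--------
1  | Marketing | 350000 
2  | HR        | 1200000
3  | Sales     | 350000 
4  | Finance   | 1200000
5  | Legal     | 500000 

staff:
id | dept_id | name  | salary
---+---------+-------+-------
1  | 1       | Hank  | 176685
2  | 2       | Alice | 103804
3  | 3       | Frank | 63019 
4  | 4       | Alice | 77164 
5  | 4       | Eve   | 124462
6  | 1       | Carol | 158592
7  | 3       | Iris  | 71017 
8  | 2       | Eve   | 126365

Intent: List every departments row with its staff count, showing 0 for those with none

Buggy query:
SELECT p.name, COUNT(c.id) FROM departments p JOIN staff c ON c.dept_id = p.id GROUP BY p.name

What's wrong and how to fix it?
Bug: An inner join excludes parents with zero children

Fix: Switch to LEFT JOIN to retain unmatched parent rows

Corrected query:
SELECT p.name, COUNT(c.id) FROM departments p LEFT JOIN staff c ON c.dept_id = p.id GROUP BY p.name

Result:
name      | COUNT(c.id)
----------+------------
Finance   | 2          
HR        | 2          
Legal     | 0          
Marketing | 2          
Sales     | 2          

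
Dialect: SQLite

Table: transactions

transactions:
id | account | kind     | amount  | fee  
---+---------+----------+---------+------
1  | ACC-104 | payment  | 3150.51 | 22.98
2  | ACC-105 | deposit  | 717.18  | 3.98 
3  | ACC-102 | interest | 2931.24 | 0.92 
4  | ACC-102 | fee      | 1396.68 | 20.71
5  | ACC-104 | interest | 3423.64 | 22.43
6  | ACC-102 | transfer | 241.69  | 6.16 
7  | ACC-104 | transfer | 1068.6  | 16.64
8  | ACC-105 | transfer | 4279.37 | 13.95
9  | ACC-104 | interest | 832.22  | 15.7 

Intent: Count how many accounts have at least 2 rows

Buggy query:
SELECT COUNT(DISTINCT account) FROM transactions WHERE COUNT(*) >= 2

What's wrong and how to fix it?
Bug: WHERE filters individual rows, not groups, so a group-level COUNT is invalid there

Fix: Use a subquery that GROUPs and filters with HAVING, then count its rows

Corrected query:
SELECT COUNT(*) FROM (SELECT account FROM transactions GROUP BY account HAVING COUNT(*) >= 2)

Result:
COUNT(*)
--------
3       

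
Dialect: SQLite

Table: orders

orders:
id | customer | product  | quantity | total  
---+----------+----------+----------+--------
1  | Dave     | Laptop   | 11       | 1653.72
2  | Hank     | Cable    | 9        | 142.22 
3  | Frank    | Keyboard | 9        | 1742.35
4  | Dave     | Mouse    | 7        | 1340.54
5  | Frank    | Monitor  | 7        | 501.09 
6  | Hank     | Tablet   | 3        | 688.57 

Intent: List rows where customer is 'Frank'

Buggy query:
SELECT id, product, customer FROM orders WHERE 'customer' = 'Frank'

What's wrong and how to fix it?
Bug: 'customer' in single quotes is a string literal, not the column; the comparison is literal-vs-literal and never true

Fix: Reference the column as customer without single quotes

Corrected query:
SELECT id, product, customer FROM orders WHERE customer = 'Frank'

Result:
id | product  | customer
---+----------+---------
3  | Keyboard | Frank   
5  | Monitor  | Frank   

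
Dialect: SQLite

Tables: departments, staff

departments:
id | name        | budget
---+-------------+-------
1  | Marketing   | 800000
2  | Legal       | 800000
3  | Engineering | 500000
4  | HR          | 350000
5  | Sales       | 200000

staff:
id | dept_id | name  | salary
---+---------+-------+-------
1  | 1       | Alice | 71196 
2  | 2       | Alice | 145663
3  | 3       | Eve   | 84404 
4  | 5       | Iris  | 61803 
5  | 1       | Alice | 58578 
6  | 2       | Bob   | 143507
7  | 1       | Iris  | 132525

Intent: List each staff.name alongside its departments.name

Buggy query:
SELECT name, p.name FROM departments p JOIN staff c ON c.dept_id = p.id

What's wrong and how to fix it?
Bug: Both tables have a 'name' column; the unqualified reference is ambiguous

Fix: Qualify the column with its table alias (c.name)

Corrected query:
SELECT c.name, p.name FROM departments p JOIN staff c ON c.dept_id = p.id

Result:
name  | name       
------+------------
Alice | Marketing  
Alice | Legal      
Eve   | Engineering
Iris  | Sales      
Alice | Marketing  
Bob   | Legal      
Iris  | Marketing  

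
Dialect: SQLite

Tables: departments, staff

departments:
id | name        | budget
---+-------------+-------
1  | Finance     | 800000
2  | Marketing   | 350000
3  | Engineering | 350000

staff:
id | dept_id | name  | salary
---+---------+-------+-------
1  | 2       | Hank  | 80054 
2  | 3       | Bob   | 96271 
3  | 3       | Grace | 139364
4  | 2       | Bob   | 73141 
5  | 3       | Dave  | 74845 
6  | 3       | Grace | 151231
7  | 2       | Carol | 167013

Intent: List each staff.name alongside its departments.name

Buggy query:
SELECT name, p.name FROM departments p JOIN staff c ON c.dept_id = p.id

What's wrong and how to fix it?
Bug: 'name' exists in both joined tables, so the database can't tell which one is meant

Fix: Prefix ambiguous columns with the table alias

Corrected query:
SELECT c.name, p.name FROM departments p JOIN staff c ON c.dept_id = p.id

Result:
name  | name       
------+------------
Hank  | Marketing  
Bob   | Engineering
Grace | Engineering
Bob   | Marketing  
Dave  | Engineering
Grace | Engineering
Carol | Marketing  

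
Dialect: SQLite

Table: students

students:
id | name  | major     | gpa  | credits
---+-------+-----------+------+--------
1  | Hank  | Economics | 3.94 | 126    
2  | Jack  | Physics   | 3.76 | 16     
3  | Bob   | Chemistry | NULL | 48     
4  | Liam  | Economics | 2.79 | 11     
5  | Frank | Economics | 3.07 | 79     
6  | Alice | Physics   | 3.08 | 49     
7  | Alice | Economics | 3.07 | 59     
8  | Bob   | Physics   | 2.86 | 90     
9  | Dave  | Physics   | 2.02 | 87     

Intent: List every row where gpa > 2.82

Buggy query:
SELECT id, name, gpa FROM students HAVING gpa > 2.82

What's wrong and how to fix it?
Bug: HAVING filters the output of aggregation, but this query has no GROUP BY and no aggregate functions, so SQLite rejects it (HAVING clause on a non-aggregate query); the condition here is per row

Fix: Replace HAVING with WHERE since the condition applies to individual rows

Corrected query:
SELECT id, name, gpa FROM students WHERE gpa > 2.82

Result:
id | name  | gpa 
---+-------+-----
1  | Hank  | 3.94
2  | Jack  | 3.76
5  | Frank | 3.07
6  | Alice | 3.08
7  | Alice | 3.07
8  | Bob   | 2.86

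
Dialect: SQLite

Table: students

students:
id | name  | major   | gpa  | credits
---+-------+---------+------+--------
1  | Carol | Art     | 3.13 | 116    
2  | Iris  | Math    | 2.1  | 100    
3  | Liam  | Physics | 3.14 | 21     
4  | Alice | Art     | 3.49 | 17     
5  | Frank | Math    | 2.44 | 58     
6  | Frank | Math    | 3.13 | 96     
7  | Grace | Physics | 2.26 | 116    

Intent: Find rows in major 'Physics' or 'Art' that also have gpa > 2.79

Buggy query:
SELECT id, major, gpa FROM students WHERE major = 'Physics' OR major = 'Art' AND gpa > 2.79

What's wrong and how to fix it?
Bug: AND binds tighter than OR, so this parses as major = 'Physics' OR (major = 'Art' AND gpa > 2.79)

Fix: Add parentheses around the OR so the AND applies to both alternatives

Corrected query:
SELECT id, major, gpa FROM students WHERE (major = 'Physics' OR major = 'Art') AND gpa > 2.79

Result:
id | major   | gpa 
---+---------+-----
1  | Art     | 3.13
3  | Physics | 3.14
4  | Art     | 3.49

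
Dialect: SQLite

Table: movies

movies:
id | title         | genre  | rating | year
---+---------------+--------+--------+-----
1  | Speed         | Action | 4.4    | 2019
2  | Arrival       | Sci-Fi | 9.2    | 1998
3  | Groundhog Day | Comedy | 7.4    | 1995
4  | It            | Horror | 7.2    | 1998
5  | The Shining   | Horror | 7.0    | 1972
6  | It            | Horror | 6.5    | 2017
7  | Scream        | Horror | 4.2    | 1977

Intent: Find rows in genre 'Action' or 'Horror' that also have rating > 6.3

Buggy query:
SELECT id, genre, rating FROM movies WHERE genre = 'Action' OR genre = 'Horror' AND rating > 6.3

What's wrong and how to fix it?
Bug: AND binds tighter than OR, so this parses as genre = 'Action' OR (genre = 'Horror' AND rating > 6.3)

Fix: Add parentheses around the OR so the AND applies to both alternatives

Corrected query:
SELECT id, genre, rating FROM movies WHERE (genre = 'Action' OR genre = 'Horror') AND rating > 6.3

Result:
id | genre  | rating
---+--------+-------
4  | Horror | 7.2   
5  | Horror | 7     
6  | Horror | 6.5   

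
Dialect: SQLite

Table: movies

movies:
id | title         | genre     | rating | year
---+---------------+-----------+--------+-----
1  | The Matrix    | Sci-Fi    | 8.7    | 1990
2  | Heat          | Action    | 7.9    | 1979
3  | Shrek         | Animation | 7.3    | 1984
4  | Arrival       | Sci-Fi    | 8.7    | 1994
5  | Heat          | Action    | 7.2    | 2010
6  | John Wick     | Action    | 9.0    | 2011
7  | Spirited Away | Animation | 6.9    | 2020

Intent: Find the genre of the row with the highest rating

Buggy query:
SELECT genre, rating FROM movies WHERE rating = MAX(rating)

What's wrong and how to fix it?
Bug: MAX(rating) is an aggregate and cannot be used directly in WHERE

Fix: Wrap MAX in a scalar subquery so WHERE compares against a single value

Corrected query:
SELECT genre, rating FROM movies WHERE rating = (SELECT MAX(rating) FROM movies)

Result:
genre  | rating
-------+-------
Action | 9     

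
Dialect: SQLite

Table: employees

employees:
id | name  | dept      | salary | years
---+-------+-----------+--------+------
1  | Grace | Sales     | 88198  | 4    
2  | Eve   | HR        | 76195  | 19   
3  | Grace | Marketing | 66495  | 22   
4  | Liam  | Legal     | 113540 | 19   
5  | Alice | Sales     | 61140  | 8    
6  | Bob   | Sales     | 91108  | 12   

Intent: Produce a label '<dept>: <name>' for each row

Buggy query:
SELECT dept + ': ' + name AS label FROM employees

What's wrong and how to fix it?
Bug: '+' is numeric addition; on text columns SQLite converts them to 0 instead of concatenating

Fix: Replace + with || to concatenate text

Corrected query:
SELECT dept || ': ' || name AS label FROM employees

Result:
label           
----------------
Sales: Grace    
HR: Eve         
Marketing: Grace
Legal: Liam     
Sales: Alice    
Sales: Bob      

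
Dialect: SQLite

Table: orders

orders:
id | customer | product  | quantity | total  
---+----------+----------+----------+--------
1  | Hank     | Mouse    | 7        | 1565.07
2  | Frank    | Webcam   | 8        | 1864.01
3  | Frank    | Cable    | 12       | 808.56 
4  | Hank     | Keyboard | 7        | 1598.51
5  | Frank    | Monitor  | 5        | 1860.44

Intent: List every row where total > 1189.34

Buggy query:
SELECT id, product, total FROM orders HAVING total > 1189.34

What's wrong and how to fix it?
Bug: This is a non-aggregate query (no GROUP BY, no aggregates), so in SQLite the HAVING clause is invalid here; a row-level condition belongs in WHERE

Fix: Replace HAVING with WHERE since the condition applies to individual rows

Corrected query:
SELECT id, product, total FROM orders WHERE total > 1189.34

Result:
id | product  | total  
---+----------+--------
1  | Mouse    | 1565.07
2  | Webcam   | 1864.01
4  | Keyboard | 1598.51
5  | Monitor  | 1860.44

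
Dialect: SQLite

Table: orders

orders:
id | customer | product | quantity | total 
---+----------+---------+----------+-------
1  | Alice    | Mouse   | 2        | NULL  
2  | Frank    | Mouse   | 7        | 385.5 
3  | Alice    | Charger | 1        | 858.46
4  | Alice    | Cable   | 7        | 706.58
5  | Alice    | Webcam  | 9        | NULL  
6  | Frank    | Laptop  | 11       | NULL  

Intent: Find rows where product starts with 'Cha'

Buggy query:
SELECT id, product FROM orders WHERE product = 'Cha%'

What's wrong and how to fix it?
Bug: '=' compares the literal string including the % character; pattern matching needs LIKE

Fix: Use LIKE for wildcard pattern matching

Corrected query:
SELECT id, product FROM orders WHERE product LIKE 'Cha%'

Result:
id | product
---+--------
3  | Charger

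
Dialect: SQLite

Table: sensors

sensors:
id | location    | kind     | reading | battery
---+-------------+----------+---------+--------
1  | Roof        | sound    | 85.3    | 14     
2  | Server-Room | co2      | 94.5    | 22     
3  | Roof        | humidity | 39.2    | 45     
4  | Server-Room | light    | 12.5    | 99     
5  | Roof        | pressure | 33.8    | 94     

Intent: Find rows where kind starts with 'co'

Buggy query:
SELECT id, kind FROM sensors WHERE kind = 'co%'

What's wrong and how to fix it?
Bug: Wildcards only work with LIKE; '=' treats '%' as a literal character

Fix: Replace '=' with LIKE so 'co%' is treated as a pattern

Corrected query:
SELECT id, kind FROM sensors WHERE kind LIKE 'co%'

Result:
id | kind
---+-----
2  | co2 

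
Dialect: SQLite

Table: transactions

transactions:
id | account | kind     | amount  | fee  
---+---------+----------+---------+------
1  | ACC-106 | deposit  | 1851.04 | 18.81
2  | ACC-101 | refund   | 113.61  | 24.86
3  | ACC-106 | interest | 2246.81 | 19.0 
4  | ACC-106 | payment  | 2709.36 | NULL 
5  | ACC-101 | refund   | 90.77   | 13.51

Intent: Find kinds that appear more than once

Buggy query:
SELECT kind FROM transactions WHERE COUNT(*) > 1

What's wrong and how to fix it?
Bug: COUNT(*) is an aggregate and cannot be used in WHERE

Fix: GROUP BY kind, then filter groups with HAVING COUNT(*) > 1

Corrected query:
SELECT kind FROM transactions GROUP BY kind HAVING COUNT(*) > 1

Result:
kind  
------
refund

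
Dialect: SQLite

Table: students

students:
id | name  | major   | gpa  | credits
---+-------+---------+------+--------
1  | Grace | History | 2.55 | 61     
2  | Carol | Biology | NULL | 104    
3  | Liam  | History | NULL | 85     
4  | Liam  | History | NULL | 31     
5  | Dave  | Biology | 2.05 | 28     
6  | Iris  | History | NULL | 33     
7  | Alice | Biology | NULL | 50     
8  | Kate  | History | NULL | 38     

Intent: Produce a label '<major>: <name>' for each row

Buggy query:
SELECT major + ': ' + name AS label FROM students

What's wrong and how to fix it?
Bug: '+' is numeric addition; on text columns SQLite converts them to 0 instead of concatenating

Fix: Replace + with || to concatenate text

Corrected query:
SELECT major || ': ' || name AS label FROM students

Result:
label         
--------------
History: Grace
Biology: Carol
History: Liam 
History: Liam 
Biology: Dave 
History: Iris 
Biology: Alice
History: Kate 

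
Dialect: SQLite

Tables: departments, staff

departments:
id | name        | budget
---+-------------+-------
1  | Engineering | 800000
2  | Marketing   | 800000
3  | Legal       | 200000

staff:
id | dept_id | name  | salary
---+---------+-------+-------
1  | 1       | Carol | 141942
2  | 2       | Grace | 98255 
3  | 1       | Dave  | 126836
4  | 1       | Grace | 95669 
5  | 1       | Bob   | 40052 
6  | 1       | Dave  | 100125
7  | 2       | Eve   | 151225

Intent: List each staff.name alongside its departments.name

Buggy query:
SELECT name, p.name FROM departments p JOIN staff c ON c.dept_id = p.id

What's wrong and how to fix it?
Bug: 'name' exists in both joined tables, so the database can't tell which one is meant

Fix: Qualify the column with its table alias (c.name)

Corrected query:
SELECT c.name, p.name FROM departments p JOIN staff c ON c.dept_id = p.id

Result:
name  | name       
------+------------
Carol | Engineering
Grace | Marketing  
Dave  | Engineering
Grace | Engineering
Bob   | Engineering
Dave  | Engineering
Eve   | Marketing  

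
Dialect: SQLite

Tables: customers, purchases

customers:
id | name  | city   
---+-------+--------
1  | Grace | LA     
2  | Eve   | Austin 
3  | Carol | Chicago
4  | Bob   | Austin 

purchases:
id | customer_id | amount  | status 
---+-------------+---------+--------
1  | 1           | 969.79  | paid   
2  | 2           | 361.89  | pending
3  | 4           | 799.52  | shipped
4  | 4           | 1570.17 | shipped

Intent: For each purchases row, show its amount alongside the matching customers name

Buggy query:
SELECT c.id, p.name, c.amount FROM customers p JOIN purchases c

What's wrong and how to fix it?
Bug: Missing join condition: each purchases row is matched to all customers rows instead of just its own

Fix: Add ON c.customer_id = p.id to the JOIN

Corrected query:
SELECT c.id, p.name, c.amount FROM customers p JOIN purchases c ON c.customer_id = p.id

Result:
id | name  | amount 
---+-------+--------
1  | Grace | 969.79 
2  | Eve   | 361.89 
3  | Bob   | 799.52 
4  | Bob   | 1570.17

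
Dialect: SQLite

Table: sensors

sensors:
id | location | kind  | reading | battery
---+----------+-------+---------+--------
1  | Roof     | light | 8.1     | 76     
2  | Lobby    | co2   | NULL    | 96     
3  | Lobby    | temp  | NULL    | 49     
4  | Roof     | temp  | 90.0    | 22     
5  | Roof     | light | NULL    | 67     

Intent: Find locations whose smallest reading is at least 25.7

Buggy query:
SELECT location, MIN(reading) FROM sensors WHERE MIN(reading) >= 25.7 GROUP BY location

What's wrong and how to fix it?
Bug: Aggregates like MIN are computed per group after WHERE runs

Fix: Replace WHERE with HAVING after the GROUP BY

Corrected query:
SELECT location, MIN(reading) FROM sensors GROUP BY location HAVING MIN(reading) >= 25.7

Result:
(no rows)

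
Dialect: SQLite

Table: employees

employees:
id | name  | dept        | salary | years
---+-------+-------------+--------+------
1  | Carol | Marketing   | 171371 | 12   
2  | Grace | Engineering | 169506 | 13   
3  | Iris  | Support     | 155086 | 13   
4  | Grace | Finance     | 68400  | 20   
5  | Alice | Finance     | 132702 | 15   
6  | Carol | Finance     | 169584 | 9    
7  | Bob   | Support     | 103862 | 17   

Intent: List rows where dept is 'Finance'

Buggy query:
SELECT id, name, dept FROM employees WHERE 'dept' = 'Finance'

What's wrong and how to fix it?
Bug: Single quotes denote string literals in SQL; the column name is being compared as a constant string

Fix: Reference the column as dept without single quotes

Corrected query:
SELECT id, name, dept FROM employees WHERE dept = 'Finance'

Result:
id | name  | dept   
---+-------+--------
4  | Grace | Finance
5  | Alice | Finance
6  | Carol | Finance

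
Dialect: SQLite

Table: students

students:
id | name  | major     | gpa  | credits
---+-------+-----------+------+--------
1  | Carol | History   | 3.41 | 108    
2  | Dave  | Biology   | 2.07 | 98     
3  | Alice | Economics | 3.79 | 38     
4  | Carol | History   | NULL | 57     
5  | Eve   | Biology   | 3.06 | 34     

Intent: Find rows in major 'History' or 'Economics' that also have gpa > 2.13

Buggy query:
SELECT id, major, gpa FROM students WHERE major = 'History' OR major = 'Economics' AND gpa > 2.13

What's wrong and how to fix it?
Bug: Without parentheses, AND is evaluated before OR, so the gpa filter only applies to the 'Economics' branch

Fix: Group the OR with parentheses (or use IN), then AND the threshold

Corrected query:
SELECT id, major, gpa FROM students WHERE (major = 'History' OR major = 'Economics') AND gpa > 2.13

Result:
id | major     | gpa 
---+-----------+-----
1  | History   | 3.41
3  | Economics | 3.79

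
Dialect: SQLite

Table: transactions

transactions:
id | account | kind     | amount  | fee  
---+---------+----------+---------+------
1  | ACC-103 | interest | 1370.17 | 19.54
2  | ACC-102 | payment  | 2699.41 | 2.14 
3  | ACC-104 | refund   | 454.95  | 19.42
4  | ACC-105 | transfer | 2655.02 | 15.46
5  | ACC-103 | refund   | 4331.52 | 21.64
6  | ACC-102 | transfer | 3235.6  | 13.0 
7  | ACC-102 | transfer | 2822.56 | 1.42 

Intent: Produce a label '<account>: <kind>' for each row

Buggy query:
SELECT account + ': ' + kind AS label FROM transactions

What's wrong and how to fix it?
Bug: SQLite uses || for string concatenation; + coerces text to numbers (yielding 0)

Fix: Use the || operator for string concatenation

Corrected query:
SELECT account || ': ' || kind AS label FROM transactions

Result:
label            
-----------------
ACC-103: interest
ACC-102: payment 
ACC-104: refund  
ACC-105: transfer
ACC-103: refund  
ACC-102: transfer
ACC-102: transfer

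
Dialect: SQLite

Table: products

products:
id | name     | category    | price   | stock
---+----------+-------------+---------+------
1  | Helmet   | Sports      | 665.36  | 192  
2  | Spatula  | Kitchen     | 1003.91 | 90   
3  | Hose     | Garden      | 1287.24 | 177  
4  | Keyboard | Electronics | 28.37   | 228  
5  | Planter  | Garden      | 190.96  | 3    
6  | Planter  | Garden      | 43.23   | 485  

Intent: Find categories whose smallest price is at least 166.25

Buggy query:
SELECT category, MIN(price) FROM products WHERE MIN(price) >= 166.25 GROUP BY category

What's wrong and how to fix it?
Bug: Aggregates like MIN are computed per group after WHERE runs

Fix: Use HAVING for the per-group MIN condition

Corrected query:
SELECT category, MIN(price) FROM products GROUP BY category HAVING MIN(price) >= 166.25

Result:
category | MIN(price)
---------+-----------
Kitchen  | 1003.91   
Sports   | 665.36    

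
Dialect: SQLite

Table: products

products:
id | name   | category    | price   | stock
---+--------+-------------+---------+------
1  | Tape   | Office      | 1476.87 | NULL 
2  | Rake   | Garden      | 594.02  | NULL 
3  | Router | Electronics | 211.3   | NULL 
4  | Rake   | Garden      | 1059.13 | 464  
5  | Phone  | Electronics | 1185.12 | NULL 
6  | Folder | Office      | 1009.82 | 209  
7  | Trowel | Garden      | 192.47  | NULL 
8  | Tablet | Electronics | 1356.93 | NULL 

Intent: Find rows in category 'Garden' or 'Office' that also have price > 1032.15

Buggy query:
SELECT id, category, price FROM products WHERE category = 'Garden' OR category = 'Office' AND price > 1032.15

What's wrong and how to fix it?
Bug: AND binds tighter than OR, so this parses as category = 'Garden' OR (category = 'Office' AND price > 1032.15)

Fix: Add parentheses around the OR so the AND applies to both alternatives

Corrected query:
SELECT id, category, price FROM products WHERE (category = 'Garden' OR category = 'Office') AND price > 1032.15

Result:
id | category | price  
---+----------+--------
1  | Office   | 1476.87
4  | Garden   | 1059.13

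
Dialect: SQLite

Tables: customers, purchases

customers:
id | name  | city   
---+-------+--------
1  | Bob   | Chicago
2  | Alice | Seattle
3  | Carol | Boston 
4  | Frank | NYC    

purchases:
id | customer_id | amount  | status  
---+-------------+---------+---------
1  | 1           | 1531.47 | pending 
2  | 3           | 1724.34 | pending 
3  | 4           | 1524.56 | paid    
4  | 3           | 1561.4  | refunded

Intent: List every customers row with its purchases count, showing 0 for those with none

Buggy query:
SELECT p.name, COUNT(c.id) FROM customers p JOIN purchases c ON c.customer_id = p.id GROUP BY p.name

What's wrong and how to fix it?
Bug: An inner join excludes parents with zero children

Fix: Switch to LEFT JOIN to retain unmatched parent rows

Corrected query:
SELECT p.name, COUNT(c.id) FROM customers p LEFT JOIN purchases c ON c.customer_id = p.id GROUP BY p.name

Result:
name  | COUNT(c.id)
------+------------
Alice | 0          
Bob   | 1          
Carol | 2          
Frank | 1          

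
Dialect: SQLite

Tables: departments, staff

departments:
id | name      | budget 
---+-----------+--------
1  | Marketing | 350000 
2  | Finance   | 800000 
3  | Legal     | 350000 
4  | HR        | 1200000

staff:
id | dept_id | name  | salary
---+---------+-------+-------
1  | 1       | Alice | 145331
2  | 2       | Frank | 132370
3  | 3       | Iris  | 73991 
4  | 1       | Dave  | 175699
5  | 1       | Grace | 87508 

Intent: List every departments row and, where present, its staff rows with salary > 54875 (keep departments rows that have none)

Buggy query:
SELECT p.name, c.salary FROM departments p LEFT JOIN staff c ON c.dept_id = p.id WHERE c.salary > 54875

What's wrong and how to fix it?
Bug: Filtering c.salary in WHERE discards the NULL rows produced by LEFT JOIN, turning it into an inner join

Fix: Move the right-table condition into the ON clause so unmatched parents are kept

Corrected query:
SELECT p.name, c.salary FROM departments p LEFT JOIN staff c ON c.dept_id = p.id AND c.salary > 54875

Result:
name      | salary
----------+-------
Marketing | 87508 
Marketing | 145331
Marketing | 175699
Finance   | 132370
Legal     | 73991 
HR        | NULL  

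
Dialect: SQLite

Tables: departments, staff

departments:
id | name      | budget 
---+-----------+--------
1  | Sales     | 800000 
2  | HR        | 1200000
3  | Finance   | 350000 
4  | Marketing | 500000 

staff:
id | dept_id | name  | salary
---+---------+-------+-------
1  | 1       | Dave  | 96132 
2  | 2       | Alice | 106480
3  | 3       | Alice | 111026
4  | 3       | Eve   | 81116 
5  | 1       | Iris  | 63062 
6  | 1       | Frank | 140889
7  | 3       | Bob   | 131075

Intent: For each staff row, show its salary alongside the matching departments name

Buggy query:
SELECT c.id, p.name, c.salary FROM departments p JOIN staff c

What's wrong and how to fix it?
Bug: JOIN with no ON clause produces a cartesian product; every staff row pairs with every departments row

Fix: Add ON c.dept_id = p.id to the JOIN

Corrected query:
SELECT c.id, p.name, c.salary FROM departments p JOIN staff c ON c.dept_id = p.id

Result:
id | name    | salary
---+---------+-------
1  | Sales   | 96132 
2  | HR      | 106480
3  | Finance | 111026
4  | Finance | 81116 
5  | Sales   | 63062 
6  | Sales   | 140889
7  | Finance | 131075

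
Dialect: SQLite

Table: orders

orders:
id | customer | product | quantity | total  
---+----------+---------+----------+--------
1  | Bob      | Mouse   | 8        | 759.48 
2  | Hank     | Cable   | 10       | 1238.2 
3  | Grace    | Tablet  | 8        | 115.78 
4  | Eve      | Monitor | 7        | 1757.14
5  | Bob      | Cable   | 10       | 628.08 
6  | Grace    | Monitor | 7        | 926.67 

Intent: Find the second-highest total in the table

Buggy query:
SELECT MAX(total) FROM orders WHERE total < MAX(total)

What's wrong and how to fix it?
Bug: The inner MAX is an aggregate inside WHERE, which is not allowed

Fix: Put the inner MAX in a scalar subquery

Corrected query:
SELECT MAX(total) FROM orders WHERE total < (SELECT MAX(total) FROM orders)

Result:
MAX(total)
----------
1238.2    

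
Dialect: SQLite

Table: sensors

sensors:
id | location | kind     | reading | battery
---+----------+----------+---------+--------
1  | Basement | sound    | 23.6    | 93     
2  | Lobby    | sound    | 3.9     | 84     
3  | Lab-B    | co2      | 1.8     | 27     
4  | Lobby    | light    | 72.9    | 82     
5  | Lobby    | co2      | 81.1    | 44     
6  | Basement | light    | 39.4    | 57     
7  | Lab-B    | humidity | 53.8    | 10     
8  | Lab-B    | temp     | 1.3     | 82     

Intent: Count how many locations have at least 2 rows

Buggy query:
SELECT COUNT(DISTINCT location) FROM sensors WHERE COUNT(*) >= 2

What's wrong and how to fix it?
Bug: WHERE filters individual rows, not groups, so a group-level COUNT is invalid there

Fix: Use a subquery that GROUPs and filters with HAVING, then count its rows

Corrected query:
SELECT COUNT(*) FROM (SELECT location FROM sensors GROUP BY location HAVING COUNT(*) >= 2)

Result:
COUNT(*)
--------
3       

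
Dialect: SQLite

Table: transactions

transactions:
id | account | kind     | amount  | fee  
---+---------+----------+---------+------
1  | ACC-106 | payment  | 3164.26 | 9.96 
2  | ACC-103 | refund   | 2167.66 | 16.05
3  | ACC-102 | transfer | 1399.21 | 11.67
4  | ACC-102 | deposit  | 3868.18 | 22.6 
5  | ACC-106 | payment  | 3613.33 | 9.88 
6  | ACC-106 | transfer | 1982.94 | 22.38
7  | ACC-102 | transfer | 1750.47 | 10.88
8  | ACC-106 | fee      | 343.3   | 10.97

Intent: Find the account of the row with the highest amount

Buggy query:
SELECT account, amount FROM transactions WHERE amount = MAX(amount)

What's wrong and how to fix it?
Bug: MAX(amount) is an aggregate and cannot be used directly in WHERE

Fix: Wrap MAX in a scalar subquery so WHERE compares against a single value

Corrected query:
SELECT account, amount FROM transactions WHERE amount = (SELECT MAX(amount) FROM transactions)

Result:
account | amount 
--------+--------
ACC-102 | 3868.18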